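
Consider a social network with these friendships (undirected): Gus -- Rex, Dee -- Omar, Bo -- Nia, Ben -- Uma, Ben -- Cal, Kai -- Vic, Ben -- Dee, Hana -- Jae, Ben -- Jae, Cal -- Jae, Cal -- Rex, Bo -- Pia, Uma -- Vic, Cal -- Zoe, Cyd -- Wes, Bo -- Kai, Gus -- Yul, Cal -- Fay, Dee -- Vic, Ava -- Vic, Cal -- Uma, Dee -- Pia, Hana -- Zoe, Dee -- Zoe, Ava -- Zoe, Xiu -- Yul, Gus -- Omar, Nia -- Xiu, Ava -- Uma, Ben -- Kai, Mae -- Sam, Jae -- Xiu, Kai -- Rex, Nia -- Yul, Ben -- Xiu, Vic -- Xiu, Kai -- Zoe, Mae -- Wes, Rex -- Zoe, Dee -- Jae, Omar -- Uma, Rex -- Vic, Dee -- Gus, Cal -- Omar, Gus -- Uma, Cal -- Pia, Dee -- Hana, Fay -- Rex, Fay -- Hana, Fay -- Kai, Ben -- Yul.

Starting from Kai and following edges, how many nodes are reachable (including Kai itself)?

BFS from Kai visits: Kai, Zoe, Vic, Rex, Fay, Bo, Ben, Hana, Dee, Cal, Ava, Xiu, Uma, Gus, Pia, Nia, Yul, Jae, Omar
Reachable nodes: 19 of 23 total.

19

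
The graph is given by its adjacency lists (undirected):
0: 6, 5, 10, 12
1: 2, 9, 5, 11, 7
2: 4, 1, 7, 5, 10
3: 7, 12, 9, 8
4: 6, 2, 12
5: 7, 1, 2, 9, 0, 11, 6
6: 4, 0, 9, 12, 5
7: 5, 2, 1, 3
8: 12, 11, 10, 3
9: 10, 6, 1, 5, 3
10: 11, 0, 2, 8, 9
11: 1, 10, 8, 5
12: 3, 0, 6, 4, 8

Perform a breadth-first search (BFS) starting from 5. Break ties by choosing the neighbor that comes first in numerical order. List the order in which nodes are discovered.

Visit 5; enqueue 0, 1, 2, 6, 7, 9, 11 → queue [0, 1, 2, 6, 7, 9, 11]
Visit 0; enqueue 10, 12 → queue [1, 2, 6, 7, 9, 11, 10, 12]
Visit 1 → queue [2, 6, 7, 9, 11, 10, 12]
Visit 2; enqueue 4 → queue [6, 7, 9, 11, 10, 12, 4]
Visit 6 → queue [7, 9, 11, 10, 12, 4]
Visit 7; enqueue 3 → queue [9, 11, 10, 12, 4, 3]
Visit 9 → queue [11, 10, 12, 4, 3]
Visit 11; enqueue 8 → queue [10, 12, 4, 3, 8]
Visit 10 → queue [12, 4, 3, 8]
Visit 12 → queue [4, 3, 8]
Visit 4 → queue [3, 8]
Visit 3 → queue [8]
Visit 8 → queue []

5 → 0 → 1 → 2 → 6 → 7 → 9 → 11 → 10 → 12 → 4 → 3 → 8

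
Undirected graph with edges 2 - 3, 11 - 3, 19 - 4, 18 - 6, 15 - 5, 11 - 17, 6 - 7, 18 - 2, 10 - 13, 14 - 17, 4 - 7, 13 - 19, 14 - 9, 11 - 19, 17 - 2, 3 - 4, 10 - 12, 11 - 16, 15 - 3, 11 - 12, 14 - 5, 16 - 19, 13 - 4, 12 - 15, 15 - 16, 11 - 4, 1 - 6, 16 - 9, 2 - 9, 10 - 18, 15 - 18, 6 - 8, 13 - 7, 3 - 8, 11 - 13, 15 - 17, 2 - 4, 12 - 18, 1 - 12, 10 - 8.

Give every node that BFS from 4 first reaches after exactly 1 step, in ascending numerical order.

2, 3, 7, 11, 13, 19

Level 0: 4
Level 1: 2, 3, 7, 11, 13, 19
Level 2: 6, 8, 9, 10, 12, 15, 16, 17, 18
Level 3: 1, 5, 14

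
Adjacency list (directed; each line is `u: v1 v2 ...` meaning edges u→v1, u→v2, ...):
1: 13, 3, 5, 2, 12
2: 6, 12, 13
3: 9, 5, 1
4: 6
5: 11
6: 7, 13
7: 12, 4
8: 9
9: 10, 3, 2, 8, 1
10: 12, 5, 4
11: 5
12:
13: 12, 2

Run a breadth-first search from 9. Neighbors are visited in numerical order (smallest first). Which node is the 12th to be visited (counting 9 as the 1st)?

Visit 9; enqueue 1, 2, 3, 8, 10 → queue [1, 2, 3, 8, 10]
Visit 1; enqueue 5, 12, 13 → queue [2, 3, 8, 10, 5, 12, 13]
Visit 2; enqueue 6 → queue [3, 8, 10, 5, 12, 13, 6]
Visit 3 → queue [8, 10, 5, 12, 13, 6]
Visit 8 → queue [10, 5, 12, 13, 6]
Visit 10; enqueue 4 → queue [5, 12, 13, 6, 4]
Visit 5; enqueue 11 → queue [12, 13, 6, 4, 11]
Visit 12 → queue [13, 6, 4, 11]
Visit 13 → queue [6, 4, 11]
Visit 6; enqueue 7 → queue [4, 11, 7]
Visit 4 → queue [11, 7]
Visit 11 → queue [7]
Visit 7 → queue []

Visit order: 9, 1, 2, 3, 8, 10, 5, 12, 13, 6, 4, 11, 7

11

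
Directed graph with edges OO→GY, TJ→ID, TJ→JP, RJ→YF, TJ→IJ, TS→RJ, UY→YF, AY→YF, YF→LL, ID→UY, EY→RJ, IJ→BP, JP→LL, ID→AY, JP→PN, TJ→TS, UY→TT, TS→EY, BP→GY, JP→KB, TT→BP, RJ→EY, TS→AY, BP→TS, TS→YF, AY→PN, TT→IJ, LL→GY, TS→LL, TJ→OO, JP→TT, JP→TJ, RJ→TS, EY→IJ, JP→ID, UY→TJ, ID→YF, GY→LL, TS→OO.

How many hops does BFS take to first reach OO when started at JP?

Level 0: JP
Level 1: ID, KB, LL, PN, TJ, TT
Level 2: AY, BP, GY, IJ, OO, TS, UY, YF
Level 3: EY, RJ
OO first appears at level 2.

2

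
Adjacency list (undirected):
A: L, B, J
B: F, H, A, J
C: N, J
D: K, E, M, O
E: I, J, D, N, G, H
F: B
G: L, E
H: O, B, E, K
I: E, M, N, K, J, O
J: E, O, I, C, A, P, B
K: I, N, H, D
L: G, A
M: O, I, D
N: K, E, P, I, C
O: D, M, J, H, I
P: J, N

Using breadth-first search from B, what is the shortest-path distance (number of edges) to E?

Level 0: B
Level 1: A, F, H, J
Level 2: C, E, I, K, L, O, P
Level 3: D, G, M, N
E first appears at level 2.

2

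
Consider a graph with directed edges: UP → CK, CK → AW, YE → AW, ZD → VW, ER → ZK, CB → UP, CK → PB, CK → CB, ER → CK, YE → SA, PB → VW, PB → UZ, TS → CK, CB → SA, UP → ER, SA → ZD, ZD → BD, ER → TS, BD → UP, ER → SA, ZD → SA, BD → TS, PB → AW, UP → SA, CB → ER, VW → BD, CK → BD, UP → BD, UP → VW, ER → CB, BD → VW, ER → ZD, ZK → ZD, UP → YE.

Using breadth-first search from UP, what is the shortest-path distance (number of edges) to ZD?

Level 0: UP
Level 1: BD, CK, ER, SA, VW, YE
Level 2: AW, CB, PB, TS, ZD, ZK
Level 3: UZ
ZD first appears at level 2.

2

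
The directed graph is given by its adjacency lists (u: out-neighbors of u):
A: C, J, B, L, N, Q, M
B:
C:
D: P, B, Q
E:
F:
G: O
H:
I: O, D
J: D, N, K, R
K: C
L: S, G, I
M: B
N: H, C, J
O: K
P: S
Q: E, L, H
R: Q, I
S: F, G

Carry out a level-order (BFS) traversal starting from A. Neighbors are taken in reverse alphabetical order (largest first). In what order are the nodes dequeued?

Visit A; enqueue Q, N, M, L, J, C, B → queue [Q, N, M, L, J, C, B]
Visit Q; enqueue H, E → queue [N, M, L, J, C, B, H, E]
Visit N → queue [M, L, J, C, B, H, E]
Visit M → queue [L, J, C, B, H, E]
Visit L; enqueue S, I, G → queue [J, C, B, H, E, S, I, G]
Visit J; enqueue R, K, D → queue [C, B, H, E, S, I, G, R, K, D]
Visit C → queue [B, H, E, S, I, G, R, K, D]
Visit B → queue [H, E, S, I, G, R, K, D]
Visit H → queue [E, S, I, G, R, K, D]
Visit E → queue [S, I, G, R, K, D]
Visit S; enqueue F → queue [I, G, R, K, D, F]
Visit I; enqueue O → queue [G, R, K, D, F, O]
Visit G → queue [R, K, D, F, O]
Visit R → queue [K, D, F, O]
Visit K → queue [D, F, O]
Visit D; enqueue P → queue [F, O, P]
Visit F → queue [O, P]
Visit O → queue [P]
Visit P → queue []

A, Q, N, M, L, J, C, B, H, E, S, I, G, R, K, D, F, O, P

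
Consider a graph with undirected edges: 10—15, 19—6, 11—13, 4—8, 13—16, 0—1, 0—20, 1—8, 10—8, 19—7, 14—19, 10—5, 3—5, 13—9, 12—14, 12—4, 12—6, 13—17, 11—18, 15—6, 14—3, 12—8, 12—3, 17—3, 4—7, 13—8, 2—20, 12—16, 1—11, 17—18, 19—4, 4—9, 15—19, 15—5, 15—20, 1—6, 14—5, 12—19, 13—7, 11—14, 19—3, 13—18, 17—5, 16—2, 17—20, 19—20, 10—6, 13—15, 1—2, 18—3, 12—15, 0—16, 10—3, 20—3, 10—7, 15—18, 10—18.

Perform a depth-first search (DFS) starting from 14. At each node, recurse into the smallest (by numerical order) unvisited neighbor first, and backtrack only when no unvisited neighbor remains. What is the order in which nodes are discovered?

Visit 14
14 → 3
3 → 5
5 → 10
10 → 6
6 → 1
1 → 0
0 → 16
16 → 2
2 → 20
20 → 15
15 → 12
12 → 4
4 → 7
7 → 13
13 → 8
13 → 9
13 → 11
11 → 18
18 → 17
7 → 19

14 -> 3 -> 5 -> 10 -> 6 -> 1 -> 0 -> 16 -> 2 -> 20 -> 15 -> 12 -> 4 -> 7 -> 13 -> 8 -> 9 -> 11 -> 18 -> 17 -> 19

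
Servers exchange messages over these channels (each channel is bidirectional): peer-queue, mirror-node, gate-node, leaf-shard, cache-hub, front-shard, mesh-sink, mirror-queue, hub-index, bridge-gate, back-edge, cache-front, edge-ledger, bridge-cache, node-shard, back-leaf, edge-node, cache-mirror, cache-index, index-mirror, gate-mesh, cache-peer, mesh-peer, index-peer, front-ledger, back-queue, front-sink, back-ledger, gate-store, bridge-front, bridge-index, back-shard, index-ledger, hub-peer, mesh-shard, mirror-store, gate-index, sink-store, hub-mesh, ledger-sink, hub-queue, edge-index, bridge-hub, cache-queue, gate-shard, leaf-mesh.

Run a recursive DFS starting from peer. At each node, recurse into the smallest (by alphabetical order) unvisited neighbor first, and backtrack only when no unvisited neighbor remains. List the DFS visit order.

peer -> cache -> bridge -> front -> ledger -> back -> edge -> index -> gate -> mesh -> hub -> queue -> mirror -> node -> shard -> leaf -> store -> sink

Visit peer
peer → cache
cache → bridge
bridge → front
front → ledger
ledger → back
back → edge
edge → index
index → gate
gate → mesh
mesh → hub
hub → queue
queue → mirror
mirror → node
node → shard
shard → leaf
mirror → store
store → sink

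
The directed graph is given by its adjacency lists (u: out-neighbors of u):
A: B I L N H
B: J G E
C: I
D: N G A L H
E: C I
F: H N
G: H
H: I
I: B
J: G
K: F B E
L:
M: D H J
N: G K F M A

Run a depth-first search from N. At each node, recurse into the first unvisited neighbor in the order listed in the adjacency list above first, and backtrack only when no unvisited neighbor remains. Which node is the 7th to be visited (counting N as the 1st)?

E

Visit N
N → G
G → H
H → I
I → B
B → J
B → E
E → C
N → K
K → F
N → M
M → D
D → A
A → L

Visit order: N, G, H, I, B, J, E, C, K, F, M, D, A, L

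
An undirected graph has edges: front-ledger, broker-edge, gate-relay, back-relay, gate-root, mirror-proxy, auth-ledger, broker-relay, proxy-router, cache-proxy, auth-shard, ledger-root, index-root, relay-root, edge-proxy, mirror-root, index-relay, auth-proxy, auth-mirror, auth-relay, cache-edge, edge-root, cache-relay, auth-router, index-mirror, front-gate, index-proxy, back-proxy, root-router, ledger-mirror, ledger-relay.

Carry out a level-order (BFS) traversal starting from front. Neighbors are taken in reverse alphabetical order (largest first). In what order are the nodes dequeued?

front -> ledger -> gate -> root -> relay -> mirror -> auth -> router -> index -> edge -> cache -> broker -> back -> proxy -> shard

Visit front; enqueue ledger, gate → queue [ledger, gate]
Visit ledger; enqueue root, relay, mirror, auth → queue [gate, root, relay, mirror, auth]
Visit gate → queue [root, relay, mirror, auth]
Visit root; enqueue router, index, edge → queue [relay, mirror, auth, router, index, edge]
Visit relay; enqueue cache, broker, back → queue [mirror, auth, router, index, edge, cache, broker, back]
Visit mirror; enqueue proxy → queue [auth, router, index, edge, cache, broker, back, proxy]
Visit auth; enqueue shard → queue [router, index, edge, cache, broker, back, proxy, shard]
Visit router → queue [index, edge, cache, broker, back, proxy, shard]
Visit index → queue [edge, cache, broker, back, proxy, shard]
Visit edge → queue [cache, broker, back, proxy, shard]
Visit cache → queue [broker, back, proxy, shard]
Visit broker → queue [back, proxy, shard]
Visit back → queue [proxy, shard]
Visit proxy → queue [shard]
Visit shard → queue []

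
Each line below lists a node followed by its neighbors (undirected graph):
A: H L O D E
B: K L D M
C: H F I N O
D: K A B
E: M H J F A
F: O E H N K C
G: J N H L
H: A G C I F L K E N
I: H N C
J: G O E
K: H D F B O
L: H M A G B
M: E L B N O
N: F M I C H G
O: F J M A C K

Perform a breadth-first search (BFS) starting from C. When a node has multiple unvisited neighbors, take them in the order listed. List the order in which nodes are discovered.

Visit C; enqueue H, F, I, N, O → queue [H, F, I, N, O]
Visit H; enqueue A, G, L, K, E → queue [F, I, N, O, A, G, L, K, E]
Visit F → queue [I, N, O, A, G, L, K, E]
Visit I → queue [N, O, A, G, L, K, E]
Visit N; enqueue M → queue [O, A, G, L, K, E, M]
Visit O; enqueue J → queue [A, G, L, K, E, M, J]
Visit A; enqueue D → queue [G, L, K, E, M, J, D]
Visit G → queue [L, K, E, M, J, D]
Visit L; enqueue B → queue [K, E, M, J, D, B]
Visit K → queue [E, M, J, D, B]
Visit E → queue [M, J, D, B]
Visit M → queue [J, D, B]
Visit J → queue [D, B]
Visit D → queue [B]
Visit B → queue []

C → H → F → I → N → O → A → G → L → K → E → M → J → D → B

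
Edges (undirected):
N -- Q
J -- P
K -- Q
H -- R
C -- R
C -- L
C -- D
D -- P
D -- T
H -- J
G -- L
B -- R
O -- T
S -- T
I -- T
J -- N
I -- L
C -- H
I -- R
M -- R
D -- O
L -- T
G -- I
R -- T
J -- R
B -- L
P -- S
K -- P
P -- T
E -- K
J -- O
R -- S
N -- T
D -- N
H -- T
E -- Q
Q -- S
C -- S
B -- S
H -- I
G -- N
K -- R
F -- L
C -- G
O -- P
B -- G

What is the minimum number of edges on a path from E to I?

Level 0: E
Level 1: K, Q
Level 2: N, P, R, S
Level 3: B, C, D, G, H, I, J, M, O, T
Level 4: L
Level 5: F
I first appears at level 3.

3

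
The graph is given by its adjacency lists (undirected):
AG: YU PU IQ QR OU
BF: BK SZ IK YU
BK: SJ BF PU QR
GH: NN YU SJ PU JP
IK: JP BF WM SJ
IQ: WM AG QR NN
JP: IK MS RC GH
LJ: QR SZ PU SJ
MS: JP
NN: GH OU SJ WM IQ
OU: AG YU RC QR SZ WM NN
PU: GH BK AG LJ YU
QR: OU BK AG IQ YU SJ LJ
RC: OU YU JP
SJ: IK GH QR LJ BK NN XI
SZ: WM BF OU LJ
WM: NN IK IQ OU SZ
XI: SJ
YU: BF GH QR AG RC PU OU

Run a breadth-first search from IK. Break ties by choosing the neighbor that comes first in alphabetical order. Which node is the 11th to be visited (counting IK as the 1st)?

RC

Visit IK; enqueue BF, JP, SJ, WM → queue [BF, JP, SJ, WM]
Visit BF; enqueue BK, SZ, YU → queue [JP, SJ, WM, BK, SZ, YU]
Visit JP; enqueue GH, MS, RC → queue [SJ, WM, BK, SZ, YU, GH, MS, RC]
Visit SJ; enqueue LJ, NN, QR, XI → queue [WM, BK, SZ, YU, GH, MS, RC, LJ, NN, QR, XI]
Visit WM; enqueue IQ, OU → queue [BK, SZ, YU, GH, MS, RC, LJ, NN, QR, XI, IQ, OU]
Visit BK; enqueue PU → queue [SZ, YU, GH, MS, RC, LJ, NN, QR, XI, IQ, OU, PU]
Visit SZ → queue [YU, GH, MS, RC, LJ, NN, QR, XI, IQ, OU, PU]
Visit YU; enqueue AG → queue [GH, MS, RC, LJ, NN, QR, XI, IQ, OU, PU, AG]
Visit GH → queue [MS, RC, LJ, NN, QR, XI, IQ, OU, PU, AG]
Visit MS → queue [RC, LJ, NN, QR, XI, IQ, OU, PU, AG]
Visit RC → queue [LJ, NN, QR, XI, IQ, OU, PU, AG]
Visit LJ → queue [NN, QR, XI, IQ, OU, PU, AG]
Visit NN → queue [QR, XI, IQ, OU, PU, AG]
Visit QR → queue [XI, IQ, OU, PU, AG]
Visit XI → queue [IQ, OU, PU, AG]
Visit IQ → queue [OU, PU, AG]
Visit OU → queue [PU, AG]
Visit PU → queue [AG]
Visit AG → queue []

Visit order: IK, BF, JP, SJ, WM, BK, SZ, YU, GH, MS, RC, LJ, NN, QR, XI, IQ, OU, PU, AG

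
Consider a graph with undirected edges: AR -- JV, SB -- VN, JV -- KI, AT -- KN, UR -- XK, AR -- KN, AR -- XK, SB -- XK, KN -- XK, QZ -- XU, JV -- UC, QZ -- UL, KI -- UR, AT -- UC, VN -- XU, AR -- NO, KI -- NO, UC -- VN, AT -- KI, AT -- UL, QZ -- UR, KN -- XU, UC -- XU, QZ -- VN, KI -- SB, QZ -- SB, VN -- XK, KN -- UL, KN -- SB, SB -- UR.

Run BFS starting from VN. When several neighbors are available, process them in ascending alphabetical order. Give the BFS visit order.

Visit VN; enqueue QZ, SB, UC, XK, XU → queue [QZ, SB, UC, XK, XU]
Visit QZ; enqueue UL, UR → queue [SB, UC, XK, XU, UL, UR]
Visit SB; enqueue KI, KN → queue [UC, XK, XU, UL, UR, KI, KN]
Visit UC; enqueue AT, JV → queue [XK, XU, UL, UR, KI, KN, AT, JV]
Visit XK; enqueue AR → queue [XU, UL, UR, KI, KN, AT, JV, AR]
Visit XU → queue [UL, UR, KI, KN, AT, JV, AR]
Visit UL → queue [UR, KI, KN, AT, JV, AR]
Visit UR → queue [KI, KN, AT, JV, AR]
Visit KI; enqueue NO → queue [KN, AT, JV, AR, NO]
Visit KN → queue [AT, JV, AR, NO]
Visit AT → queue [JV, AR, NO]
Visit JV → queue [AR, NO]
Visit AR → queue [NO]
Visit NO → queue []

VN, QZ, SB, UC, XK, XU, UL, UR, KI, KN, AT, JV, AR, NO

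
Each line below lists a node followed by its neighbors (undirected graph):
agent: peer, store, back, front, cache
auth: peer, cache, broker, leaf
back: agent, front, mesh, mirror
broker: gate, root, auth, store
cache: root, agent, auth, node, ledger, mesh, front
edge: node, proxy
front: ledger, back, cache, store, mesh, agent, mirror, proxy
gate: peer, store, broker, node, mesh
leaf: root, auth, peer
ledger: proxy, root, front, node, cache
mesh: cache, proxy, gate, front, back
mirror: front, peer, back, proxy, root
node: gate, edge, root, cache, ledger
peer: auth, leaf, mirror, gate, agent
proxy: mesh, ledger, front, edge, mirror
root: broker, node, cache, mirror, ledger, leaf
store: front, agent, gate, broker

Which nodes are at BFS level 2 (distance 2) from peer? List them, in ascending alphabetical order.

back, broker, cache, front, mesh, node, proxy, root, store

Level 0: peer
Level 1: agent, auth, gate, leaf, mirror
Level 2: back, broker, cache, front, mesh, node, proxy, root, store
Level 3: edge, ledger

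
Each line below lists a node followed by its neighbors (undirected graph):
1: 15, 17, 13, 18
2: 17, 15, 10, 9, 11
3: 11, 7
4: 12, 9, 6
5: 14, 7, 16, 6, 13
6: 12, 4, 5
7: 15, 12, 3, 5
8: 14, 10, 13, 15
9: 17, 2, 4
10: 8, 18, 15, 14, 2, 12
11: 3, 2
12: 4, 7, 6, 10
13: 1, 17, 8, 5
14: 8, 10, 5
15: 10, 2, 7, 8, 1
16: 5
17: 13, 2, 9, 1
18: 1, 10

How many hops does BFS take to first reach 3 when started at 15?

Level 0: 15
Level 1: 1, 2, 7, 8, 10
Level 2: 3, 5, 9, 11, 12, 13, 14, 17, 18
Level 3: 4, 6, 16
3 first appears at level 2.

2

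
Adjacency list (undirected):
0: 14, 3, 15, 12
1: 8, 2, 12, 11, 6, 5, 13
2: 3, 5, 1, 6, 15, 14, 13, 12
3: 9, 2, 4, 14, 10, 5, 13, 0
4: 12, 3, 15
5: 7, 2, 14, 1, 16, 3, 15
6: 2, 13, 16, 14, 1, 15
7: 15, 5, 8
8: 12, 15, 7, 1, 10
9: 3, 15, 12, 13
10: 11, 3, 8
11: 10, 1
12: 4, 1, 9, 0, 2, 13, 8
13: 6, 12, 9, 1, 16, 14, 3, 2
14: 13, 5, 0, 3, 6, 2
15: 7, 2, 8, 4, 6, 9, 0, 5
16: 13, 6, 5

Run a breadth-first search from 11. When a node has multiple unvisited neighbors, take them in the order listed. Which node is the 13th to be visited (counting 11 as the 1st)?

Visit 11; enqueue 10, 1 → queue [10, 1]
Visit 10; enqueue 3, 8 → queue [1, 3, 8]
Visit 1; enqueue 2, 12, 6, 5, 13 → queue [3, 8, 2, 12, 6, 5, 13]
Visit 3; enqueue 9, 4, 14, 0 → queue [8, 2, 12, 6, 5, 13, 9, 4, 14, 0]
Visit 8; enqueue 15, 7 → queue [2, 12, 6, 5, 13, 9, 4, 14, 0, 15, 7]
Visit 2 → queue [12, 6, 5, 13, 9, 4, 14, 0, 15, 7]
Visit 12 → queue [6, 5, 13, 9, 4, 14, 0, 15, 7]
Visit 6; enqueue 16 → queue [5, 13, 9, 4, 14, 0, 15, 7, 16]
Visit 5 → queue [13, 9, 4, 14, 0, 15, 7, 16]
Visit 13 → queue [9, 4, 14, 0, 15, 7, 16]
Visit 9 → queue [4, 14, 0, 15, 7, 16]
Visit 4 → queue [14, 0, 15, 7, 16]
Visit 14 → queue [0, 15, 7, 16]
Visit 0 → queue [15, 7, 16]
Visit 15 → queue [7, 16]
Visit 7 → queue [16]
Visit 16 → queue []

Visit order: 11, 10, 1, 3, 8, 2, 12, 6, 5, 13, 9, 4, 14, 0, 15, 7, 16

14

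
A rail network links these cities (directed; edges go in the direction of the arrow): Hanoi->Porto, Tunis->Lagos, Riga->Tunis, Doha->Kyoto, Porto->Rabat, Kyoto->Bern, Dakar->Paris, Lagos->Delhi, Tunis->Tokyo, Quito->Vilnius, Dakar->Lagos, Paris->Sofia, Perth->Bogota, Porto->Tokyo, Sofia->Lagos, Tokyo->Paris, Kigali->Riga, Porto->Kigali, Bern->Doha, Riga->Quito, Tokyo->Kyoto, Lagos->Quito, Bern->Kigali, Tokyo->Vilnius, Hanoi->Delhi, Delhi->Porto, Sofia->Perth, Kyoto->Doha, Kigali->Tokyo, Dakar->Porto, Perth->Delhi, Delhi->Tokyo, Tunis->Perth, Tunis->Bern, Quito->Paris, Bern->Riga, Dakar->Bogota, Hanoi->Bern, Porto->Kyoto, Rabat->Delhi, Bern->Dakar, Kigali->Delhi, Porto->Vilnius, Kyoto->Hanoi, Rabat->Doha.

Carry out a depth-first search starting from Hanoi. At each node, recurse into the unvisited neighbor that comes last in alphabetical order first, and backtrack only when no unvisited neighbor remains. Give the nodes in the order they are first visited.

Hanoi, Porto, Vilnius, Tokyo, Paris, Sofia, Perth, Delhi, Bogota, Lagos, Quito, Kyoto, Doha, Bern, Riga, Tunis, Kigali, Dakar, Rabat

Visit Hanoi
Hanoi → Porto
Porto → Vilnius
Porto → Tokyo
Tokyo → Paris
Paris → Sofia
Sofia → Perth
Perth → Delhi
Perth → Bogota
Sofia → Lagos
Lagos → Quito
Tokyo → Kyoto
Kyoto → Doha
Kyoto → Bern
Bern → Riga
Riga → Tunis
Bern → Kigali
Bern → Dakar
Porto → Rabat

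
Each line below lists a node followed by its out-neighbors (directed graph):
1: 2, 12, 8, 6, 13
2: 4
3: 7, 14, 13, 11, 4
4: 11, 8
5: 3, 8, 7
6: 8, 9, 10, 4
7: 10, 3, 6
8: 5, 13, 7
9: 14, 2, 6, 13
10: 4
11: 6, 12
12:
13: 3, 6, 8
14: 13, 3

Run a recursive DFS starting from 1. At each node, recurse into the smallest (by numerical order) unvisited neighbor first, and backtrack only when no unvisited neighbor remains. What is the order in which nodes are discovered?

1, 2, 4, 8, 5, 3, 7, 6, 9, 13, 14, 10, 11, 12

Visit 1
1 → 2
2 → 4
4 → 8
8 → 5
5 → 3
3 → 7
7 → 6
6 → 9
9 → 13
9 → 14
6 → 10
3 → 11
11 → 12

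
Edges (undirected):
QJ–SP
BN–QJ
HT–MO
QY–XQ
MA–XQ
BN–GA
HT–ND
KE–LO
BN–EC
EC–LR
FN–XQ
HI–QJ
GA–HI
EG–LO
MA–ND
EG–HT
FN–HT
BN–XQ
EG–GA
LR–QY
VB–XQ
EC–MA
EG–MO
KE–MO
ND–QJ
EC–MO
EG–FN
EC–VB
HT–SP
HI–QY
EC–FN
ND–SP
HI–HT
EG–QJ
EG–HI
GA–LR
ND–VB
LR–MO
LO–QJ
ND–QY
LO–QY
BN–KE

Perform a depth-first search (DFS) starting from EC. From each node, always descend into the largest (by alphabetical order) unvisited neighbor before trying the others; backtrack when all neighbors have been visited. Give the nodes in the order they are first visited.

EC -> VB -> XQ -> QY -> ND -> SP -> QJ -> LO -> KE -> MO -> LR -> GA -> HI -> HT -> FN -> EG -> BN -> MA

Visit EC
EC → VB
VB → XQ
XQ → QY
QY → ND
ND → SP
SP → QJ
QJ → LO
LO → KE
KE → MO
MO → LR
LR → GA
GA → HI
HI → HT
HT → FN
FN → EG
GA → BN
ND → MA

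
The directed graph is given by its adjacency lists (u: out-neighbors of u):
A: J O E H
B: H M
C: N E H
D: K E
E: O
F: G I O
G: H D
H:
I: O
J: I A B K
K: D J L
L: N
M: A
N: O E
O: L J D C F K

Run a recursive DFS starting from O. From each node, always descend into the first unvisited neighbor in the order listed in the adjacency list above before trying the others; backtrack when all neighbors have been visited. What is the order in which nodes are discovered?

Visit O
O → L
L → N
N → E
O → J
J → I
J → A
A → H
J → B
B → M
J → K
K → D
O → C
O → F
F → G

O L N E J I A H B M K D C F G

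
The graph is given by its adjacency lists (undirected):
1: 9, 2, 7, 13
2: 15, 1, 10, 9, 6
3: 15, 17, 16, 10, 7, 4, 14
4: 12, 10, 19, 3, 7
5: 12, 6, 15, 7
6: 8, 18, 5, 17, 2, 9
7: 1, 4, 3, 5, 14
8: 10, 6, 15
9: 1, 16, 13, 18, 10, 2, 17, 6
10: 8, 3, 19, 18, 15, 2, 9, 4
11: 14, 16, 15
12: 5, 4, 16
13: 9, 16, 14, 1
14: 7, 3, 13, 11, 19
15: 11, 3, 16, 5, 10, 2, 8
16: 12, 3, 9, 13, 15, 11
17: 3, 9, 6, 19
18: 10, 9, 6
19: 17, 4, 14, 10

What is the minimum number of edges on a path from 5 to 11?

Level 0: 5
Level 1: 6, 7, 12, 15
Level 2: 1, 2, 3, 4, 8, 9, 10, 11, 14, 16, 17, 18
Level 3: 13, 19
11 first appears at level 2.

2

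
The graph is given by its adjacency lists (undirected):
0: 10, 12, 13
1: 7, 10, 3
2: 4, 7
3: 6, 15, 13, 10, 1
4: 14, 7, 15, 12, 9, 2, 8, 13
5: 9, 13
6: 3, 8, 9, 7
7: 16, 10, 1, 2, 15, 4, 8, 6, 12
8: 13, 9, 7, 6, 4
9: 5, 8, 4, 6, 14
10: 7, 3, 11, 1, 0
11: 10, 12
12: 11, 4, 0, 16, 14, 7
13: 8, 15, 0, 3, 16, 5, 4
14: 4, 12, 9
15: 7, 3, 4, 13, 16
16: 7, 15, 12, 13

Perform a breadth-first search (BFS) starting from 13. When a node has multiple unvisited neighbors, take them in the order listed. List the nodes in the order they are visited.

13 -> 8 -> 15 -> 0 -> 3 -> 16 -> 5 -> 4 -> 9 -> 7 -> 6 -> 10 -> 12 -> 1 -> 14 -> 2 -> 11

Visit 13; enqueue 8, 15, 0, 3, 16, 5, 4 → queue [8, 15, 0, 3, 16, 5, 4]
Visit 8; enqueue 9, 7, 6 → queue [15, 0, 3, 16, 5, 4, 9, 7, 6]
Visit 15 → queue [0, 3, 16, 5, 4, 9, 7, 6]
Visit 0; enqueue 10, 12 → queue [3, 16, 5, 4, 9, 7, 6, 10, 12]
Visit 3; enqueue 1 → queue [16, 5, 4, 9, 7, 6, 10, 12, 1]
Visit 16 → queue [5, 4, 9, 7, 6, 10, 12, 1]
Visit 5 → queue [4, 9, 7, 6, 10, 12, 1]
Visit 4; enqueue 14, 2 → queue [9, 7, 6, 10, 12, 1, 14, 2]
Visit 9 → queue [7, 6, 10, 12, 1, 14, 2]
Visit 7 → queue [6, 10, 12, 1, 14, 2]
Visit 6 → queue [10, 12, 1, 14, 2]
Visit 10; enqueue 11 → queue [12, 1, 14, 2, 11]
Visit 12 → queue [1, 14, 2, 11]
Visit 1 → queue [14, 2, 11]
Visit 14 → queue [2, 11]
Visit 2 → queue [11]
Visit 11 → queue []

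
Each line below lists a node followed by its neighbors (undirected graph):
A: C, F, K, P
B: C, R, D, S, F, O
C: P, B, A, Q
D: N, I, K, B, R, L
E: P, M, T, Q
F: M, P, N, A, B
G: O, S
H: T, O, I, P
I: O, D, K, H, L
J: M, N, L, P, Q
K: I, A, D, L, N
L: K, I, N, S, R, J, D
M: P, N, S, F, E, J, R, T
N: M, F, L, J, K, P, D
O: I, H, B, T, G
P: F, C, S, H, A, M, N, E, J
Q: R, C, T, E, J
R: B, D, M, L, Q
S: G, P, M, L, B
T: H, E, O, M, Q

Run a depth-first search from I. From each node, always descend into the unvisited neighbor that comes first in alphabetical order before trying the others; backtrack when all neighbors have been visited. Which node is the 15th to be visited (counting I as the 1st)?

J

Visit I
I → D
D → B
B → C
C → A
A → F
F → M
M → E
E → P
P → H
H → O
O → G
G → S
S → L
L → J
J → N
N → K
J → Q
Q → R
Q → T

Visit order: I, D, B, C, A, F, M, E, P, H, O, G, S, L, J, N, K, Q, R, T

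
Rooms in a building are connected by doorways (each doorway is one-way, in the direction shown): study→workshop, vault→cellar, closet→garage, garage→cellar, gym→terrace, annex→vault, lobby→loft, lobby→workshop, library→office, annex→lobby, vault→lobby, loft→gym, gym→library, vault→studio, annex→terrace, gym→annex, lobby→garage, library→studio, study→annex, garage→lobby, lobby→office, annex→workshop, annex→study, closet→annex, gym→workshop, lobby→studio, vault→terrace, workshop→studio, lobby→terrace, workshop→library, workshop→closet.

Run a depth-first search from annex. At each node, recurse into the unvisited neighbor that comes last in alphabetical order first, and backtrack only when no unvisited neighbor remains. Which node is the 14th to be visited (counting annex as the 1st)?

Visit annex
annex → workshop
workshop → studio
workshop → library
library → office
workshop → closet
closet → garage
garage → lobby
lobby → terrace
lobby → loft
loft → gym
garage → cellar
annex → vault
annex → study

Visit order: annex, workshop, studio, library, office, closet, garage, lobby, terrace, loft, gym, cellar, vault, study

study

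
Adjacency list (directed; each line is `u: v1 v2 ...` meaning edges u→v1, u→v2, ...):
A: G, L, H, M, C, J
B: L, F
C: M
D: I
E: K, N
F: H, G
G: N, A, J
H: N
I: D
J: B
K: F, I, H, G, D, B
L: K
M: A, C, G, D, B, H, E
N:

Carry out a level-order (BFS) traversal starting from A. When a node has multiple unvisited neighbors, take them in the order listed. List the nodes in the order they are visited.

A G L H M C J N K D B E F I

Visit A; enqueue G, L, H, M, C, J → queue [G, L, H, M, C, J]
Visit G; enqueue N → queue [L, H, M, C, J, N]
Visit L; enqueue K → queue [H, M, C, J, N, K]
Visit H → queue [M, C, J, N, K]
Visit M; enqueue D, B, E → queue [C, J, N, K, D, B, E]
Visit C → queue [J, N, K, D, B, E]
Visit J → queue [N, K, D, B, E]
Visit N → queue [K, D, B, E]
Visit K; enqueue F, I → queue [D, B, E, F, I]
Visit D → queue [B, E, F, I]
Visit B → queue [E, F, I]
Visit E → queue [F, I]
Visit F → queue [I]
Visit I → queue []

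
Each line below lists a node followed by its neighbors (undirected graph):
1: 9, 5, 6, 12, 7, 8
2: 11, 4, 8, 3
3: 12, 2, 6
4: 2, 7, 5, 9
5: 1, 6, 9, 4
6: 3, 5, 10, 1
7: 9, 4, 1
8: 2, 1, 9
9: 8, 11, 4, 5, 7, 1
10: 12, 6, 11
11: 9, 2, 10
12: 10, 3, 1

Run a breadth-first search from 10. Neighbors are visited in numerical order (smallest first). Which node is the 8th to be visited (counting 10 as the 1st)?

2

Visit 10; enqueue 6, 11, 12 → queue [6, 11, 12]
Visit 6; enqueue 1, 3, 5 → queue [11, 12, 1, 3, 5]
Visit 11; enqueue 2, 9 → queue [12, 1, 3, 5, 2, 9]
Visit 12 → queue [1, 3, 5, 2, 9]
Visit 1; enqueue 7, 8 → queue [3, 5, 2, 9, 7, 8]
Visit 3 → queue [5, 2, 9, 7, 8]
Visit 5; enqueue 4 → queue [2, 9, 7, 8, 4]
Visit 2 → queue [9, 7, 8, 4]
Visit 9 → queue [7, 8, 4]
Visit 7 → queue [8, 4]
Visit 8 → queue [4]
Visit 4 → queue []

Visit order: 10, 6, 11, 12, 1, 3, 5, 2, 9, 7, 8, 4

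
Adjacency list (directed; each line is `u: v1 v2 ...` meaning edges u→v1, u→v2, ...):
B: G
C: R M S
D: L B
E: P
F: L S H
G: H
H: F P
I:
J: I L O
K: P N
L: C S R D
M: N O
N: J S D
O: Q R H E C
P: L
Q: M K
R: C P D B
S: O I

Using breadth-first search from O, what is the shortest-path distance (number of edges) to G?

Level 0: O
Level 1: C, E, H, Q, R
Level 2: B, D, F, K, M, P, S
Level 3: G, I, L, N
Level 4: J
G first appears at level 3.

3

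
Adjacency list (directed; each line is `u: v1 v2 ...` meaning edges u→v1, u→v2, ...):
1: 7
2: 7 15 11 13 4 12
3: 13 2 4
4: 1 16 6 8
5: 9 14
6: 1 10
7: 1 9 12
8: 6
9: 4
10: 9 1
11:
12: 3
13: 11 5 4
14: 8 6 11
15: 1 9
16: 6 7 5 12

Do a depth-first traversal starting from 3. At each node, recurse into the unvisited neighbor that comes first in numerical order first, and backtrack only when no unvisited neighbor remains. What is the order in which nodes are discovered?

3 -> 2 -> 4 -> 1 -> 7 -> 9 -> 12 -> 6 -> 10 -> 8 -> 16 -> 5 -> 14 -> 11 -> 13 -> 15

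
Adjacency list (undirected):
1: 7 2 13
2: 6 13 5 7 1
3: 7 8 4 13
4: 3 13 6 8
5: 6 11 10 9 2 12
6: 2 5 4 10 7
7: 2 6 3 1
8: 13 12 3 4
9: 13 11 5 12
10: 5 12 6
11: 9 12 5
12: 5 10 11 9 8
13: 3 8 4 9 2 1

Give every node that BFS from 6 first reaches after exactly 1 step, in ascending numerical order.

2, 4, 5, 7, 10

Level 0: 6
Level 1: 2, 4, 5, 7, 10
Level 2: 1, 3, 8, 9, 11, 12, 13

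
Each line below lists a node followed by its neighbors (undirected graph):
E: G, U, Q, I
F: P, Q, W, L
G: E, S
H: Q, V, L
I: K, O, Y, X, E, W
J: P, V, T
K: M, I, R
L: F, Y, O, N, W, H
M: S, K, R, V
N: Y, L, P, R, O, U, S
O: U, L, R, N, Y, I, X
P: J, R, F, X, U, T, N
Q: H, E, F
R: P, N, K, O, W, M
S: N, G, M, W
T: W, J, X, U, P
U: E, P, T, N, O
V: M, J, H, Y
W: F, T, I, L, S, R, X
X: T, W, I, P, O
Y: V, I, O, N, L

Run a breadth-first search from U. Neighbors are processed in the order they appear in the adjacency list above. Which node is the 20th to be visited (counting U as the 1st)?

V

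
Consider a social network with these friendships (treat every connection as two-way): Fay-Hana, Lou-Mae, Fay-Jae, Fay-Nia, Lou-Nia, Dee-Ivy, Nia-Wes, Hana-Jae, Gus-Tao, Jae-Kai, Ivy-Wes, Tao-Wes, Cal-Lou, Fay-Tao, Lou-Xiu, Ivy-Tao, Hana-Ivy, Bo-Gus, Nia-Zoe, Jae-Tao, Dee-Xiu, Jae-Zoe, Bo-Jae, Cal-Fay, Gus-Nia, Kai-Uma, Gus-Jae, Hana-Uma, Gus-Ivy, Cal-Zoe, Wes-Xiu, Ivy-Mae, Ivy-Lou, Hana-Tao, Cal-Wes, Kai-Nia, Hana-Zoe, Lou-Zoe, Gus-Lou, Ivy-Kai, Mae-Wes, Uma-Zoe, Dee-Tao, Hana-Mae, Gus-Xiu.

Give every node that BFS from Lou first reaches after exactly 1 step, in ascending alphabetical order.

Level 0: Lou
Level 1: Cal, Gus, Ivy, Mae, Nia, Xiu, Zoe
Level 2: Bo, Dee, Fay, Hana, Jae, Kai, Tao, Uma, Wes

Cal, Gus, Ivy, Mae, Nia, Xiu, Zoe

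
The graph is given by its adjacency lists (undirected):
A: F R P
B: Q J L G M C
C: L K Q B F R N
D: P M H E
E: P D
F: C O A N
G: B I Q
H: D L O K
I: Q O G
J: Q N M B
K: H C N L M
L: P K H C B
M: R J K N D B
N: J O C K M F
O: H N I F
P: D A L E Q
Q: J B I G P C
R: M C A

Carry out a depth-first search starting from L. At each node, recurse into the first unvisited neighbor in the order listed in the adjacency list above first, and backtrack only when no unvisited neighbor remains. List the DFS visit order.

L, P, D, M, R, C, K, H, O, N, J, Q, B, G, I, F, A, E

Visit L
L → P
P → D
D → M
M → R
R → C
C → K
K → H
H → O
O → N
N → J
J → Q
Q → B
B → G
G → I
N → F
F → A
D → E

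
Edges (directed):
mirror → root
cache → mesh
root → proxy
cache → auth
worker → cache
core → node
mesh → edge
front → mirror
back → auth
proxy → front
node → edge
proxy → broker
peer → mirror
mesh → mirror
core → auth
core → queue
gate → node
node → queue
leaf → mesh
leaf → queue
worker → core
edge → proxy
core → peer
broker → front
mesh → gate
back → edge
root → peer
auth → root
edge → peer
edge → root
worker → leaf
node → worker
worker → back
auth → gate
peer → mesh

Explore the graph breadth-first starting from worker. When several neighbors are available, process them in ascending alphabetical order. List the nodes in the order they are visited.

worker, back, cache, core, leaf, auth, edge, mesh, node, peer, queue, gate, root, proxy, mirror, broker, front

Visit worker; enqueue back, cache, core, leaf → queue [back, cache, core, leaf]
Visit back; enqueue auth, edge → queue [cache, core, leaf, auth, edge]
Visit cache; enqueue mesh → queue [core, leaf, auth, edge, mesh]
Visit core; enqueue node, peer, queue → queue [leaf, auth, edge, mesh, node, peer, queue]
Visit leaf → queue [auth, edge, mesh, node, peer, queue]
Visit auth; enqueue gate, root → queue [edge, mesh, node, peer, queue, gate, root]
Visit edge; enqueue proxy → queue [mesh, node, peer, queue, gate, root, proxy]
Visit mesh; enqueue mirror → queue [node, peer, queue, gate, root, proxy, mirror]
Visit node → queue [peer, queue, gate, root, proxy, mirror]
Visit peer → queue [queue, gate, root, proxy, mirror]
Visit queue → queue [gate, root, proxy, mirror]
Visit gate → queue [root, proxy, mirror]
Visit root → queue [proxy, mirror]
Visit proxy; enqueue broker, front → queue [mirror, broker, front]
Visit mirror → queue [broker, front]
Visit broker → queue [front]
Visit front → queue []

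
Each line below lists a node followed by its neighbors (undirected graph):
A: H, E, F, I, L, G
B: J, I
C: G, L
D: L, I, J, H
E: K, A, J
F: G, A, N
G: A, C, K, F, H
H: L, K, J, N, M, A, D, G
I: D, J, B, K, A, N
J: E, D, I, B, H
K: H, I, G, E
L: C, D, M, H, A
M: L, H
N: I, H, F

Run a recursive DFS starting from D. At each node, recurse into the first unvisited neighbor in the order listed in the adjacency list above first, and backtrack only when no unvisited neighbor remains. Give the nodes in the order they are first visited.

Visit D
D → L
L → C
C → G
G → A
A → H
H → K
K → I
I → J
J → E
J → B
I → N
N → F
H → M

D, L, C, G, A, H, K, I, J, E, B, N, F, M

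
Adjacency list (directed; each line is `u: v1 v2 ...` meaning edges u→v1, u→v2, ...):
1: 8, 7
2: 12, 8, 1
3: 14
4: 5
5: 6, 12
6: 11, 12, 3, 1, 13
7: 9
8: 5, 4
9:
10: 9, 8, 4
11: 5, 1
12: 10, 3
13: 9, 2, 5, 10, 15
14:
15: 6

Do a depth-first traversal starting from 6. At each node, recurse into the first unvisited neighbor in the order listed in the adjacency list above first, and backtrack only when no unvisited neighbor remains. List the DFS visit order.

6 -> 11 -> 5 -> 12 -> 10 -> 9 -> 8 -> 4 -> 3 -> 14 -> 1 -> 7 -> 13 -> 2 -> 15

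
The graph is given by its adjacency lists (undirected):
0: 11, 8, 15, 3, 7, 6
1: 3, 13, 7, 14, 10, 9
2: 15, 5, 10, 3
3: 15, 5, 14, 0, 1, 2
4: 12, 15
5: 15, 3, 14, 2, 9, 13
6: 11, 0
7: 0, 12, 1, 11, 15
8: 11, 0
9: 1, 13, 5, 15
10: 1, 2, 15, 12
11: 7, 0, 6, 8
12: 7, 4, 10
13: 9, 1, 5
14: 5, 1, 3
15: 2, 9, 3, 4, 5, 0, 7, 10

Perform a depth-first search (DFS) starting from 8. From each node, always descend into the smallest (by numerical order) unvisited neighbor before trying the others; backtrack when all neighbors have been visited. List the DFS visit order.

Visit 8
8 → 0
0 → 3
3 → 1
1 → 7
7 → 11
11 → 6
7 → 12
12 → 4
4 → 15
15 → 2
2 → 5
5 → 9
9 → 13
5 → 14
2 → 10

8, 0, 3, 1, 7, 11, 6, 12, 4, 15, 2, 5, 9, 13, 14, 10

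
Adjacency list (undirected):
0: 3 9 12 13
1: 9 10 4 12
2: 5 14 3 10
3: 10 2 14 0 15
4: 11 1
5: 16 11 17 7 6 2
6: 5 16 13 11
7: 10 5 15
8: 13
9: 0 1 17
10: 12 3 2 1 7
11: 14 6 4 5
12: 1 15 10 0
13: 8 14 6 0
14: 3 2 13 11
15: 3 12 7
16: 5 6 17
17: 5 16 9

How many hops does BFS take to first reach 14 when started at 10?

2

Level 0: 10
Level 1: 1, 2, 3, 7, 12
Level 2: 0, 4, 5, 9, 14, 15
Level 3: 6, 11, 13, 16, 17
Level 4: 8
14 first appears at level 2.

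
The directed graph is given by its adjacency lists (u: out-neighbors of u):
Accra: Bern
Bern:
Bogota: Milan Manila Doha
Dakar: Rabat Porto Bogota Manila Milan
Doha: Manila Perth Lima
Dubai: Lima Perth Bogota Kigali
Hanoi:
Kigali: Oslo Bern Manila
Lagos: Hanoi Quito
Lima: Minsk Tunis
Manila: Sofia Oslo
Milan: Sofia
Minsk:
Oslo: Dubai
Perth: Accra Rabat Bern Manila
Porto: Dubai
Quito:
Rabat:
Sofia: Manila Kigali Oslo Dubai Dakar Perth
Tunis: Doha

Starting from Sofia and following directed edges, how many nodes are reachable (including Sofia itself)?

BFS from Sofia visits: Sofia, Manila, Kigali, Oslo, Dubai, Dakar, Perth, Bern, Lima, Bogota, Rabat, Porto, Milan, Accra, Minsk, Tunis, Doha
Reachable nodes: 17 of 20 total.

17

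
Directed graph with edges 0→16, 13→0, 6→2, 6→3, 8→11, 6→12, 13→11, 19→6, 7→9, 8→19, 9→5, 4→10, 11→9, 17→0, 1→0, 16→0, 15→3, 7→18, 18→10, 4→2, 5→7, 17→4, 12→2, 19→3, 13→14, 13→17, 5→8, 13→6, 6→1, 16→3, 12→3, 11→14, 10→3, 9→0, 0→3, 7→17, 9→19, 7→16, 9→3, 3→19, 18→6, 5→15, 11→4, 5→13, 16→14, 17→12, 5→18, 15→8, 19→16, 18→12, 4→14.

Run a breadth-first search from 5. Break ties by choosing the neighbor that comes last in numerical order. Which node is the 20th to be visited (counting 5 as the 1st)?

4

Visit 5; enqueue 18, 15, 13, 8, 7 → queue [18, 15, 13, 8, 7]
Visit 18; enqueue 12, 10, 6 → queue [15, 13, 8, 7, 12, 10, 6]
Visit 15; enqueue 3 → queue [13, 8, 7, 12, 10, 6, 3]
Visit 13; enqueue 17, 14, 11, 0 → queue [8, 7, 12, 10, 6, 3, 17, 14, 11, 0]
Visit 8; enqueue 19 → queue [7, 12, 10, 6, 3, 17, 14, 11, 0, 19]
Visit 7; enqueue 16, 9 → queue [12, 10, 6, 3, 17, 14, 11, 0, 19, 16, 9]
Visit 12; enqueue 2 → queue [10, 6, 3, 17, 14, 11, 0, 19, 16, 9, 2]
Visit 10 → queue [6, 3, 17, 14, 11, 0, 19, 16, 9, 2]
Visit 6; enqueue 1 → queue [3, 17, 14, 11, 0, 19, 16, 9, 2, 1]
Visit 3 → queue [17, 14, 11, 0, 19, 16, 9, 2, 1]
Visit 17; enqueue 4 → queue [14, 11, 0, 19, 16, 9, 2, 1, 4]
Visit 14 → queue [11, 0, 19, 16, 9, 2, 1, 4]
Visit 11 → queue [0, 19, 16, 9, 2, 1, 4]
Visit 0 → queue [19, 16, 9, 2, 1, 4]
Visit 19 → queue [16, 9, 2, 1, 4]
Visit 16 → queue [9, 2, 1, 4]
Visit 9 → queue [2, 1, 4]
Visit 2 → queue [1, 4]
Visit 1 → queue [4]
Visit 4 → queue []

Visit order: 5, 18, 15, 13, 8, 7, 12, 10, 6, 3, 17, 14, 11, 0, 19, 16, 9, 2, 1, 4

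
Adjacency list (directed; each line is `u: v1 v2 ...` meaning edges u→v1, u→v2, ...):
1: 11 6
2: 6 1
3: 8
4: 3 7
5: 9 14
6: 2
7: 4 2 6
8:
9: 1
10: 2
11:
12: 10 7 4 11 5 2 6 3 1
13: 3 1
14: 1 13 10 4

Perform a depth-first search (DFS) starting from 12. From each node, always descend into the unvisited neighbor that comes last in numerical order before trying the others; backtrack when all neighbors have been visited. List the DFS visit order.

12 → 11 → 10 → 2 → 6 → 1 → 7 → 4 → 3 → 8 → 5 → 14 → 13 → 9

Visit 12
12 → 11
12 → 10
10 → 2
2 → 6
2 → 1
12 → 7
7 → 4
4 → 3
3 → 8
12 → 5
5 → 14
14 → 13
5 → 9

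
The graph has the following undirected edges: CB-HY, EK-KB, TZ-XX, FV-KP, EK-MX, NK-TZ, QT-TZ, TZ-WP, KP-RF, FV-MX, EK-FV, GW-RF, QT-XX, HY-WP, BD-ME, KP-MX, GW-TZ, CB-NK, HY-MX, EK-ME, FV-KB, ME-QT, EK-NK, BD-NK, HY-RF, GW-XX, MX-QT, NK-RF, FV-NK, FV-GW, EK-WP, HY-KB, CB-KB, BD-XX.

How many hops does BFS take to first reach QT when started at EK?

2

Level 0: EK
Level 1: FV, KB, ME, MX, NK, WP
Level 2: BD, CB, GW, HY, KP, QT, RF, TZ
Level 3: XX
QT first appears at level 2.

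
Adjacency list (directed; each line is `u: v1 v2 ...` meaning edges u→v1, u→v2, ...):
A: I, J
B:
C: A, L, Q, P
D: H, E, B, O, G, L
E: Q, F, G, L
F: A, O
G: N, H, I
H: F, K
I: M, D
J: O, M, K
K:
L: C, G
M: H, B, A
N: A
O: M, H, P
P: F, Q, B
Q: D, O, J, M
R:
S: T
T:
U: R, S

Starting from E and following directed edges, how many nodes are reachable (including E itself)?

17

BFS from E visits: E, Q, L, G, F, O, M, J, D, C, N, I, H, A, P, B, K
Reachable nodes: 17 of 21 total.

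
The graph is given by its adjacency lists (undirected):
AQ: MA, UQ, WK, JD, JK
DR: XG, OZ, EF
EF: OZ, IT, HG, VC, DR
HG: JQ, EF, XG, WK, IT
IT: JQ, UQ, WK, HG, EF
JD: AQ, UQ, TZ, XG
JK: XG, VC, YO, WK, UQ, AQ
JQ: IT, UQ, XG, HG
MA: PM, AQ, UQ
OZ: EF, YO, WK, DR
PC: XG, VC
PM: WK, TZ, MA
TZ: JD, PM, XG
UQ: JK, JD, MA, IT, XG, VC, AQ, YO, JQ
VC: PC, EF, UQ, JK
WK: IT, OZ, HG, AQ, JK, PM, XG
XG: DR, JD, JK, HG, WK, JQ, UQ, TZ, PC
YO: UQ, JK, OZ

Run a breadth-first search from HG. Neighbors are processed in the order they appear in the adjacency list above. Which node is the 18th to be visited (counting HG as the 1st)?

YO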